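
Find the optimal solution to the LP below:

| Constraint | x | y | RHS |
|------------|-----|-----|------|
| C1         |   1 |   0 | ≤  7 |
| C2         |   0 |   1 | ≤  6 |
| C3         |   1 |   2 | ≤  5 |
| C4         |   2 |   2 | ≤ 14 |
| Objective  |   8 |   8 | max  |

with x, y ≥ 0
Each vertex is the intersection of two constraint boundaries that also satisfies all remaining constraints:
  x = 0 and y = 0 → (0, 0)
  x + 2y = 5 and y = 0 → (5, 0)
  x + 2y = 5 and x = 0 → (0, 2.5)

Evaluating z = 8x + 8y at each vertex:
  (0, 0): z = 0
  (5, 0): z = 40
  (0, 2.5): z = 20

The maximum is at (5, 0) with z = 40.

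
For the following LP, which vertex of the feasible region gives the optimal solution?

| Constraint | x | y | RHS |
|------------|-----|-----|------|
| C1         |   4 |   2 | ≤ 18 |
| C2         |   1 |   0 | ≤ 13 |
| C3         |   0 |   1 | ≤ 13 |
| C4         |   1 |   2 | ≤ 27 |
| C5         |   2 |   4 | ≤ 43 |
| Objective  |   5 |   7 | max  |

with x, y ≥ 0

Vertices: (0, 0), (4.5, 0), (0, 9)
(0, 9) with z = 63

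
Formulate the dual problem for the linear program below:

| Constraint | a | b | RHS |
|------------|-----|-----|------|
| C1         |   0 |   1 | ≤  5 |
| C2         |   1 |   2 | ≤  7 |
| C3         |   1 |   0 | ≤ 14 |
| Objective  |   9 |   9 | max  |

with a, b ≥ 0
Minimize: z = 5y1 + 7y2 + 14y3

Subject to:
  C1: -y2 - y3 ≤ -9
  C2: -y1 - 2y2 ≤ -9
  y1, y2, y3 ≥ 0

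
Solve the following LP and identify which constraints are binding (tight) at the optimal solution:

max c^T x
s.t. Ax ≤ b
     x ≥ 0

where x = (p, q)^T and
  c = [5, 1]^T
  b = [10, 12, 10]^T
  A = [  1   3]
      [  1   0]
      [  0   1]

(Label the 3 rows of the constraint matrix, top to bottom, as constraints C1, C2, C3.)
Optimal: p = 10, q = 0
Slack at optimum:
  C1: slack = 0 (binding)
  C2: slack = 2
  C3: slack = 10
  p ≥ 0: p = 10
  q ≥ 0: q = 0 (binding)
Binding constraints: C1, q ≥ 0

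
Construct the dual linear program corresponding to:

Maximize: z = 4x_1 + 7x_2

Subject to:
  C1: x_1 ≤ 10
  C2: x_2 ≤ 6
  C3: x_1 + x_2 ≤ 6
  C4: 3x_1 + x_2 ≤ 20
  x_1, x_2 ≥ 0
Minimize: z = 10y1 + 6y2 + 6y3 + 20y4

Subject to:
  C1: -y1 - y3 - 3y4 ≤ -4
  C2: -y2 - y3 - y4 ≤ -7
  y1, y2, y3, y4 ≥ 0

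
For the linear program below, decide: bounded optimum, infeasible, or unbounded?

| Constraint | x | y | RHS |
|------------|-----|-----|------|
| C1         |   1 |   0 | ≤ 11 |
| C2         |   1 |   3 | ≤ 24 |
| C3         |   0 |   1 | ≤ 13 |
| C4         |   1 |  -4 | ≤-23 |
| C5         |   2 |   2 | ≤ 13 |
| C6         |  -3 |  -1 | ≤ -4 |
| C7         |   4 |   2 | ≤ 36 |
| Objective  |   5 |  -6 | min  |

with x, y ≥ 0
The point (0, 6.5) satisfies every constraint, so the LP is feasible; the constraints give x ≤ 11 and y ≤ 13, which with x, y ≥ 0 keep the feasible region inside a bounded box. A feasible, bounded LP attains a finite optimum at a vertex.

Evaluating z = 5x - 6y at each vertex:
  (0, 5.75): z = -34.5
  (0.6, 5.9): z = -32.4
  (0, 6.5): z = -39

Feasible with finite optimum z* = -39 at (0, 6.5).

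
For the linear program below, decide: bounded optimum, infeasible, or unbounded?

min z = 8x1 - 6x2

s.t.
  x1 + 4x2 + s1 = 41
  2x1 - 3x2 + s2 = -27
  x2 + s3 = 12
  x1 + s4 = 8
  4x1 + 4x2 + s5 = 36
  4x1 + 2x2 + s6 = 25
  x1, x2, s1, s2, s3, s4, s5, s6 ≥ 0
The point (0, 9) satisfies every constraint, so the LP is feasible; the constraints give x1 ≤ 8 and x2 ≤ 12, which with x1, x2 ≥ 0 keep the feasible region inside a bounded box. A feasible, bounded LP attains a finite optimum at a vertex.

The LP has an optimal solution: (0, 9) with z = -54.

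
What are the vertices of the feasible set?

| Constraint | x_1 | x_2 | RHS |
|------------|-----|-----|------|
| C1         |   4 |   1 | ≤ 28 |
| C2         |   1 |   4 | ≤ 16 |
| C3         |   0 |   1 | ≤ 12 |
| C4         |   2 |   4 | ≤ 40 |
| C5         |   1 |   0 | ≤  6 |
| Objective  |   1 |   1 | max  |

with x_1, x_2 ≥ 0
Each vertex is the intersection of two constraint boundaries that also satisfies all remaining constraints:
  x_1 = 0 and x_2 = 0 → (0, 0)
  x_1 = 6 and x_2 = 0 → (6, 0)
  x_1 + 4x_2 = 16 and x_1 = 6 → (6, 2.5)
  x_1 + 4x_2 = 16 and x_1 = 0 → (0, 4)

Vertices: (0, 0), (6, 0), (6, 2.5), (0, 4)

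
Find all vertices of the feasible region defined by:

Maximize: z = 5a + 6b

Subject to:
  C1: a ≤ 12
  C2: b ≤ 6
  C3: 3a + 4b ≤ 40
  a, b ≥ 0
Each vertex is the intersection of two constraint boundaries that also satisfies all remaining constraints:
  a = 0 and b = 0 → (0, 0)
  a = 12 and b = 0 → (12, 0)
  a = 12 and 3a + 4b = 40 → (12, 1)
  b = 6 and 3a + 4b = 40 → (5.333, 6)
  b = 6 and a = 0 → (0, 6)

Vertices: (0, 0), (12, 0), (12, 1), (5.333, 6), (0, 6)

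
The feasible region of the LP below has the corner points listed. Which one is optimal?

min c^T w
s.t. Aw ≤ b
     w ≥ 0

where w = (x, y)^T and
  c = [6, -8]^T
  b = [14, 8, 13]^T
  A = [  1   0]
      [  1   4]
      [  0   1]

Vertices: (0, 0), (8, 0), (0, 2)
Evaluating z = 6x - 8y at each vertex:
  (0, 0): z = 0
  (8, 0): z = 48
  (0, 2): z = -16

The smallest value is z = -16, attained at (0, 2).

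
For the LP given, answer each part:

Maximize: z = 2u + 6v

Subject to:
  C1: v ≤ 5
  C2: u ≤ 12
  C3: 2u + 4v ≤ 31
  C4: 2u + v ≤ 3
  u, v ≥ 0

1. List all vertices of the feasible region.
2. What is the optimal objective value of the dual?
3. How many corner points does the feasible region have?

1. (0, 0), (1.5, 0), (0, 3)
2. 18 (by strong duality, equal to the primal optimum)
3. 3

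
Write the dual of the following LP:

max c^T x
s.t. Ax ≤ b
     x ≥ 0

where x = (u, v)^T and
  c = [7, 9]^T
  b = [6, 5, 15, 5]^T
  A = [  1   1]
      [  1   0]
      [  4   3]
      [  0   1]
Minimize: z = 6y1 + 5y2 + 15y3 + 5y4

Subject to:
  C1: -y1 - y2 - 4y3 ≤ -7
  C2: -y1 - 3y3 - y4 ≤ -9
  y1, y2, y3, y4 ≥ 0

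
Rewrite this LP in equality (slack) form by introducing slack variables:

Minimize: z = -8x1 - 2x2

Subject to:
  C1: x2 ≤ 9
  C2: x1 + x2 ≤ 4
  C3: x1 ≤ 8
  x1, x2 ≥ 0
min z = -8x1 - 2x2

s.t.
  x2 + s1 = 9
  x1 + x2 + s2 = 4
  x1 + s3 = 8
  x1, x2, s1, s2, s3 ≥ 0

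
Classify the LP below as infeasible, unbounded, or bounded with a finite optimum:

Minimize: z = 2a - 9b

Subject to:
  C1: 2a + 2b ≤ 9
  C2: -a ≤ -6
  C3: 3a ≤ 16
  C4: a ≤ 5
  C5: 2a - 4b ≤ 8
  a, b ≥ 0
C4 requires a ≤ 5, while C2 (-a ≤ -6) is equivalent to a ≥ 6. Together they would need 6 ≤ a ≤ 5, which is impossible since 6 > 5. No point satisfies all constraints.

Infeasible — the constraint set is empty.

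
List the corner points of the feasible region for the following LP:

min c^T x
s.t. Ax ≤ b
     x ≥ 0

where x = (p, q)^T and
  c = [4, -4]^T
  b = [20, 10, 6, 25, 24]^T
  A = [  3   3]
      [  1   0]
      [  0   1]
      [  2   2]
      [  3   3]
Each vertex is the intersection of two constraint boundaries that also satisfies all remaining constraints:
  p = 0 and q = 0 → (0, 0)
  3p + 3q = 20 and q = 0 → (6.667, 0)
  3p + 3q = 20 and q = 6 → (0.6667, 6)
  q = 6 and p = 0 → (0, 6)

Vertices: (0, 0), (6.667, 0), (0.6667, 6), (0, 6)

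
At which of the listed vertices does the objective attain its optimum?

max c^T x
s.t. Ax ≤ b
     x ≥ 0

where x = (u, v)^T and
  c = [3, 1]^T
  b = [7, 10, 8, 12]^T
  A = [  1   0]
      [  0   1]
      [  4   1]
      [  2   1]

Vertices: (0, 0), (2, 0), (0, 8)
Evaluating z = 3u + v at each vertex:
  (0, 0): z = 0
  (2, 0): z = 6
  (0, 8): z = 8

The largest value is z = 8, attained at (0, 8).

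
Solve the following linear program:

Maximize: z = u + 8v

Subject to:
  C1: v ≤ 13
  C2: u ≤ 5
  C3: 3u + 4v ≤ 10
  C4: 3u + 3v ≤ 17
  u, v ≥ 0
Each vertex is the intersection of two constraint boundaries that also satisfies all remaining constraints:
  u = 0 and v = 0 → (0, 0)
  3u + 4v = 10 and v = 0 → (3.333, 0)
  3u + 4v = 10 and u = 0 → (0, 2.5)

Evaluating z = u + 8v at each vertex:
  (0, 0): z = 0
  (3.333, 0): z = 3.333
  (0, 2.5): z = 20

The maximum is at (0, 2.5) with z = 20.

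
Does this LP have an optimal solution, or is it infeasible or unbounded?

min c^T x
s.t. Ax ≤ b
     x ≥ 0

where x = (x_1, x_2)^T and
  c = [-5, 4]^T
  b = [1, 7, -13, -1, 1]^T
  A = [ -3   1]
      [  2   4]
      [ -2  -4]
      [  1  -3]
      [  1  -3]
One constraint requires 2x_1 + 4x_2 ≤ 7, while the constraint -2x_1 - 4x_2 ≤ -13 is equivalent to 2x_1 + 4x_2 ≥ 13. Together they would need 13 ≤ 2x_1 + 4x_2 ≤ 7, which is impossible since 13 > 7. No point satisfies all constraints.

The feasible region is empty; the LP is infeasible.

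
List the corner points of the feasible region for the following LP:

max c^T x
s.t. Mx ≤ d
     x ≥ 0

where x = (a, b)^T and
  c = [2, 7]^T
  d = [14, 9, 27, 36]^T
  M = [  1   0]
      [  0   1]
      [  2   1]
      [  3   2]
Each vertex is the intersection of two constraint boundaries that also satisfies all remaining constraints:
  a = 0 and b = 0 → (0, 0)
  3a + 2b = 36 and b = 0 → (12, 0)
  b = 9 and 3a + 2b = 36 → (6, 9)
  b = 9 and a = 0 → (0, 9)

Vertices: (0, 0), (12, 0), (6, 9), (0, 9)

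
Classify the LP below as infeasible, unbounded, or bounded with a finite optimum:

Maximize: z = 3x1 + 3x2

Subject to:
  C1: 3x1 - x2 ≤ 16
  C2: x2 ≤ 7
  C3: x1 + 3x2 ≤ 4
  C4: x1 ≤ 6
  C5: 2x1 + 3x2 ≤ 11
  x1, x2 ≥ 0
The point (4, 0) satisfies every constraint, so the LP is feasible; the constraints give x1 ≤ 6 and x2 ≤ 7, which with x1, x2 ≥ 0 keep the feasible region inside a bounded box. A feasible, bounded LP attains a finite optimum at a vertex.

Bounded optimum: z* = 12 at (4, 0).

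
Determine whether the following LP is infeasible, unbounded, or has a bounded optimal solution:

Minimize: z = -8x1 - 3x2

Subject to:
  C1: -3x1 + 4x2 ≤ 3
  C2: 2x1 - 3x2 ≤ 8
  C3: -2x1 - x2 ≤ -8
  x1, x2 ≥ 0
Feasible point: (4, 0) satisfies every constraint, so the LP is feasible.
Direction d = (4, 3): for each constraint row a, a·d ≤ 0 —
  (-3)(4) + (4)(3) = 0 ≤ 0
  (2)(4) + (-3)(3) = -1 ≤ 0
  (-2)(4) + (-1)(3) = -11 ≤ 0
and d ≥ 0, so (4, 0) + t·d stays feasible for every t ≥ 0. Along this ray z = -8x1 - 3x2 changes by -41 per unit t, so z → −∞.

Unbounded — the objective can decrease without bound over the feasible region.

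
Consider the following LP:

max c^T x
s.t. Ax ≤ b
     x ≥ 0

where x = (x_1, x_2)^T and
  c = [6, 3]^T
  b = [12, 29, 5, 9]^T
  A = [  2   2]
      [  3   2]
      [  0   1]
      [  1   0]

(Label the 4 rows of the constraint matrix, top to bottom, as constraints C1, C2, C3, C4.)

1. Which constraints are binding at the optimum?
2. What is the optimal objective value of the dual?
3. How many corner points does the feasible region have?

1. C1, x_2 ≥ 0
2. 36 (by strong duality, equal to the primal optimum)
3. 4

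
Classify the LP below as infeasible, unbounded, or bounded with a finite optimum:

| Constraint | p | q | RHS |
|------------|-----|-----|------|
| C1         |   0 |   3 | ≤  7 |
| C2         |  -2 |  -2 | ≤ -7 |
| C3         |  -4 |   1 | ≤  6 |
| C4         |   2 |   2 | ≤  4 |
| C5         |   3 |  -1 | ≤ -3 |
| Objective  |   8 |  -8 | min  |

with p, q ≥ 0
C4 requires 2p + 2q ≤ 4, while C2 (-2p - 2q ≤ -7) is equivalent to 2p + 2q ≥ 7. Together they would need 7 ≤ 2p + 2q ≤ 4, which is impossible since 7 > 4. No point satisfies all constraints.

Infeasible: no point satisfies all constraints simultaneously.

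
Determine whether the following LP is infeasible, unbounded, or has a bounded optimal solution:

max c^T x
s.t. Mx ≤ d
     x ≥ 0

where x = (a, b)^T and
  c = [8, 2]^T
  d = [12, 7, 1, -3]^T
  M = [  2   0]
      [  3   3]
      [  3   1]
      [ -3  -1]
One constraint requires 3a + b ≤ 1, while the constraint -3a - b ≤ -3 is equivalent to 3a + b ≥ 3. Together they would need 3 ≤ 3a + b ≤ 1, which is impossible since 3 > 1. No point satisfies all constraints.

Infeasible: no point satisfies all constraints simultaneously.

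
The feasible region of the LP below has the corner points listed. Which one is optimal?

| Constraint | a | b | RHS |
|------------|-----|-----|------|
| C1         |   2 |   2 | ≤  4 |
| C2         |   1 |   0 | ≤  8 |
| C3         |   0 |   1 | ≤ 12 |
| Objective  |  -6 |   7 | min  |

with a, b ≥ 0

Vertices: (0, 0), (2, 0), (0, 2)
Evaluating z = -6a + 7b at each vertex:
  (0, 0): z = 0
  (2, 0): z = -12
  (0, 2): z = 14

The smallest value is z = -12, attained at (2, 0).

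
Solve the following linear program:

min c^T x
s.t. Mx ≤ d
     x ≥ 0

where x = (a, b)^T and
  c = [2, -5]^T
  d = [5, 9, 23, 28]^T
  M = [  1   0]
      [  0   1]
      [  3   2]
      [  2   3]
a = 0, b = 9, z = -45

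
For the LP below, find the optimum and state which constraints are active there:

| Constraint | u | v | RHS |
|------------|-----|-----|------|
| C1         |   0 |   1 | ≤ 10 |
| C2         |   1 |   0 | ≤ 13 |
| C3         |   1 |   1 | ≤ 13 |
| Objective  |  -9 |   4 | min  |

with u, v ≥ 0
Optimal: u = 13, v = 0
Binding: C2, C3, v ≥ 0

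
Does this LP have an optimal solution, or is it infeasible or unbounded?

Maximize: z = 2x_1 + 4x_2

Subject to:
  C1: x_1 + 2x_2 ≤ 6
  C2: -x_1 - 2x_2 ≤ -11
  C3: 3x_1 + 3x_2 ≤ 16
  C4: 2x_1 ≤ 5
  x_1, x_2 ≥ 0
C1 requires x_1 + 2x_2 ≤ 6, while C2 (-x_1 - 2x_2 ≤ -11) is equivalent to x_1 + 2x_2 ≥ 11. Together they would need 11 ≤ x_1 + 2x_2 ≤ 6, which is impossible since 11 > 6. No point satisfies all constraints.

Infeasible — the constraint set is empty.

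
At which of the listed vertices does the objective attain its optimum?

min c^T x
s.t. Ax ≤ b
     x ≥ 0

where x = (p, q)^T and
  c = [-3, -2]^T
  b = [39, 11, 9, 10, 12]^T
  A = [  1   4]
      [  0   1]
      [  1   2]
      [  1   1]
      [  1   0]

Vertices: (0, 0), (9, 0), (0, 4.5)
(9, 0) with z = -27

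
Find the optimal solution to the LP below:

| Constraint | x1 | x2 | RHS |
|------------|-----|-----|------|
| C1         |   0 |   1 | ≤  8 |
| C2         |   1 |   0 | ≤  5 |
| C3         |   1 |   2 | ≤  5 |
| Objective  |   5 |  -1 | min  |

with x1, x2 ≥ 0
Each vertex is the intersection of two constraint boundaries that also satisfies all remaining constraints:
  x1 = 0 and x2 = 0 → (0, 0)
  x1 = 5 and x1 + 2x2 = 5 → (5, 0)
  x1 + 2x2 = 5 and x1 = 0 → (0, 2.5)

Evaluating z = 5x1 - x2 at each vertex:
  (0, 0): z = 0
  (5, 0): z = 25
  (0, 2.5): z = -2.5

The minimum is at (0, 2.5) with z = -2.5.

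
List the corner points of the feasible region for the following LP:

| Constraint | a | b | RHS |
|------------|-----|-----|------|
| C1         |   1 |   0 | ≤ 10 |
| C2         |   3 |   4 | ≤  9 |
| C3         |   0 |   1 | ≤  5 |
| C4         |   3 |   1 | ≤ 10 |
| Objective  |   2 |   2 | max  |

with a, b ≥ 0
Each vertex is the intersection of two constraint boundaries that also satisfies all remaining constraints:
  a = 0 and b = 0 → (0, 0)
  3a + 4b = 9 and b = 0 → (3, 0)
  3a + 4b = 9 and a = 0 → (0, 2.25)

Vertices: (0, 0), (3, 0), (0, 2.25)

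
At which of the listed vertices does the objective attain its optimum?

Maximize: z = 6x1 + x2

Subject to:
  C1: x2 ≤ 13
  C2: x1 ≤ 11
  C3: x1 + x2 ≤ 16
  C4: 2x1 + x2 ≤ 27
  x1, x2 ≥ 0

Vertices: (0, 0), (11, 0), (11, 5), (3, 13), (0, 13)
(11, 5) with z = 71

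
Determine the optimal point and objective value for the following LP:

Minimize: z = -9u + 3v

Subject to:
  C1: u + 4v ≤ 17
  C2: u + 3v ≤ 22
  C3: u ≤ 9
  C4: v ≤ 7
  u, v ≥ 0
Each vertex is the intersection of two constraint boundaries that also satisfies all remaining constraints:
  u = 0 and v = 0 → (0, 0)
  u = 9 and v = 0 → (9, 0)
  u + 4v = 17 and u = 9 → (9, 2)
  u + 4v = 17 and u = 0 → (0, 4.25)

Evaluating z = -9u + 3v at each vertex:
  (0, 0): z = 0
  (9, 0): z = -81
  (9, 2): z = -75
  (0, 4.25): z = 12.75

The minimum is at (9, 0) with z = -81.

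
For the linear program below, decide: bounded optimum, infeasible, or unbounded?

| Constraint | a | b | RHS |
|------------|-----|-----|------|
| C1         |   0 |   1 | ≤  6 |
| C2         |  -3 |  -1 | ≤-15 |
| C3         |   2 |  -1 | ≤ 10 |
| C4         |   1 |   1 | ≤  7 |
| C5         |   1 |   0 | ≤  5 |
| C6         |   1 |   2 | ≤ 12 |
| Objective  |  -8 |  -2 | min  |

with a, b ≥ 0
The point (5, 2) satisfies every constraint, so the LP is feasible; the constraints give a ≤ 5 and b ≤ 6, which with a, b ≥ 0 keep the feasible region inside a bounded box. A feasible, bounded LP attains a finite optimum at a vertex.

Evaluating z = -8a - 2b at each vertex:
  (5, 0): z = -40
  (5, 2): z = -44
  (4, 3): z = -38

Bounded optimum: z* = -44 at (5, 2).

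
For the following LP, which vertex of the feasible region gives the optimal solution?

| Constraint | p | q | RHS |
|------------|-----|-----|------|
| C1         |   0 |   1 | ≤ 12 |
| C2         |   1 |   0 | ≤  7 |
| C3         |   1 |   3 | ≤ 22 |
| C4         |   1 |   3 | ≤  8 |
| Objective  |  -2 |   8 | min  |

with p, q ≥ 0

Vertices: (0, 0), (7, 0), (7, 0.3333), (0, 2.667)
Evaluating z = -2p + 8q at each vertex:
  (0, 0): z = 0
  (7, 0): z = -14
  (7, 0.3333): z = -11.33
  (0, 2.667): z = 21.33

The smallest value is z = -14, attained at (7, 0).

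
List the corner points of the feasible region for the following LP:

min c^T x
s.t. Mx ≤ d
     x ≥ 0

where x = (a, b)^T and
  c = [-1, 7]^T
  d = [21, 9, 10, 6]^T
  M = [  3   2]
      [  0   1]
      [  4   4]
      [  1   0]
Each vertex is the intersection of two constraint boundaries that also satisfies all remaining constraints:
  a = 0 and b = 0 → (0, 0)
  4a + 4b = 10 and b = 0 → (2.5, 0)
  4a + 4b = 10 and a = 0 → (0, 2.5)

Vertices: (0, 0), (2.5, 0), (0, 2.5)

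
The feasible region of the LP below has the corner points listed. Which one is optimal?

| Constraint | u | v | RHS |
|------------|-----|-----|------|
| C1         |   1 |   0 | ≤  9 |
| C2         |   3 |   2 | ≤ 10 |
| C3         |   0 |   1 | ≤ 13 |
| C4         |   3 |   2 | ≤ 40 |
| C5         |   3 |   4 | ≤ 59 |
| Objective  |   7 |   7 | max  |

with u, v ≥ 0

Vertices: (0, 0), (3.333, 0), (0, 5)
(0, 5) with z = 35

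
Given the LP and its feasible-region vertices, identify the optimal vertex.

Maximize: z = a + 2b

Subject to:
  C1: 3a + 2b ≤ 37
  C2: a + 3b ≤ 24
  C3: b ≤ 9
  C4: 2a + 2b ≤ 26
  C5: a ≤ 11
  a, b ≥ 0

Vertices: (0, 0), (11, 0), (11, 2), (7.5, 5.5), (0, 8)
Evaluating z = a + 2b at each vertex:
  (0, 0): z = 0
  (11, 0): z = 11
  (11, 2): z = 15
  (7.5, 5.5): z = 18.5
  (0, 8): z = 16

The largest value is z = 18.5, attained at (7.5, 5.5).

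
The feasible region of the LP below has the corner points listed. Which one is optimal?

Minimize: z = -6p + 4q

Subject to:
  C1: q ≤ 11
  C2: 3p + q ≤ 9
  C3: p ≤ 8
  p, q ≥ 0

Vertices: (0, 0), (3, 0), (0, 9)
Evaluating z = -6p + 4q at each vertex:
  (0, 0): z = 0
  (3, 0): z = -18
  (0, 9): z = 36

The smallest value is z = -18, attained at (3, 0).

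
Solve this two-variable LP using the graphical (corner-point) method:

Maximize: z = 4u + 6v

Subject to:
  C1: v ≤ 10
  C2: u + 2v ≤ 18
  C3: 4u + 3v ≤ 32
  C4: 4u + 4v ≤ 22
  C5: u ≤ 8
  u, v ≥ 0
u = 0, v = 5.5, z = 33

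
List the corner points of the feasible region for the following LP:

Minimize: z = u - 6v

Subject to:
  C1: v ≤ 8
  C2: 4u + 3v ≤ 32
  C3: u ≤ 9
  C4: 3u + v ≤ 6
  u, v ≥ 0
Each vertex is the intersection of two constraint boundaries that also satisfies all remaining constraints:
  u = 0 and v = 0 → (0, 0)
  3u + v = 6 and v = 0 → (2, 0)
  3u + v = 6 and u = 0 → (0, 6)

Vertices: (0, 0), (2, 0), (0, 6)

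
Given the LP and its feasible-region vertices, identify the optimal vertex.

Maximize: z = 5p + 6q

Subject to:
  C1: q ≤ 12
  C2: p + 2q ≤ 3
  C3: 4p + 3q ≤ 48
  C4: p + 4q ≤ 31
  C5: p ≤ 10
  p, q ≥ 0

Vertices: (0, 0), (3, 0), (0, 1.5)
Evaluating z = 5p + 6q at each vertex:
  (0, 0): z = 0
  (3, 0): z = 15
  (0, 1.5): z = 9

The largest value is z = 15, attained at (3, 0).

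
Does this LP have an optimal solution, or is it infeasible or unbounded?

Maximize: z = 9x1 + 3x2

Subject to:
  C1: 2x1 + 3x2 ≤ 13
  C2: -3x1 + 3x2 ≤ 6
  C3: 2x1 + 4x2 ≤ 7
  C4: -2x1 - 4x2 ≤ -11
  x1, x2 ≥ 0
C3 requires 2x1 + 4x2 ≤ 7, while C4 (-2x1 - 4x2 ≤ -11) is equivalent to 2x1 + 4x2 ≥ 11. Together they would need 11 ≤ 2x1 + 4x2 ≤ 7, which is impossible since 11 > 7. No point satisfies all constraints.

The feasible region is empty; the LP is infeasible.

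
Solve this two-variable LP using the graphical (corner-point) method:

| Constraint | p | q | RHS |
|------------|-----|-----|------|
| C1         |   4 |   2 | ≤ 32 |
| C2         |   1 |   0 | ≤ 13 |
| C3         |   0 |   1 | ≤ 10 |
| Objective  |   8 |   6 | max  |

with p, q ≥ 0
Each vertex is the intersection of two constraint boundaries that also satisfies all remaining constraints:
  p = 0 and q = 0 → (0, 0)
  4p + 2q = 32 and q = 0 → (8, 0)
  4p + 2q = 32 and q = 10 → (3, 10)
  q = 10 and p = 0 → (0, 10)

Evaluating z = 8p + 6q at each vertex:
  (0, 0): z = 0
  (8, 0): z = 64
  (3, 10): z = 84
  (0, 10): z = 60

The maximum is at (3, 10) with z = 84.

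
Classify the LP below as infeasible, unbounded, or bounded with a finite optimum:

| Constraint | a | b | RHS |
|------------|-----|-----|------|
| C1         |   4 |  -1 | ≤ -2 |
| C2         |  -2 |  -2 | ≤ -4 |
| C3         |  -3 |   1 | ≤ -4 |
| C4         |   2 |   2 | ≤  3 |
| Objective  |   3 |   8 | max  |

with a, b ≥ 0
C4 requires 2a + 2b ≤ 3, while C2 (-2a - 2b ≤ -4) is equivalent to 2a + 2b ≥ 4. Together they would need 4 ≤ 2a + 2b ≤ 3, which is impossible since 4 > 3. No point satisfies all constraints.

The feasible region is empty; the LP is infeasible.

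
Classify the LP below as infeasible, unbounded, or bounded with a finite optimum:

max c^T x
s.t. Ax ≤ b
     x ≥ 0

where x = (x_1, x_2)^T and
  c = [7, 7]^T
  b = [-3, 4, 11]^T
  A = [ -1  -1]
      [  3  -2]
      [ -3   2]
Feasible point: (0, 3) satisfies every constraint, so the LP is feasible.
Direction d = (2, 3): for each constraint row a, a·d ≤ 0 —
  (-1)(2) + (-1)(3) = -5 ≤ 0
  (3)(2) + (-2)(3) = 0 ≤ 0
  (-3)(2) + (2)(3) = 0 ≤ 0
and d ≥ 0, so (0, 3) + t·d stays feasible for every t ≥ 0. Along this ray z = 7x_1 + 7x_2 changes by 35 per unit t, so z → +∞.

Unbounded — the objective can increase without bound over the feasible region.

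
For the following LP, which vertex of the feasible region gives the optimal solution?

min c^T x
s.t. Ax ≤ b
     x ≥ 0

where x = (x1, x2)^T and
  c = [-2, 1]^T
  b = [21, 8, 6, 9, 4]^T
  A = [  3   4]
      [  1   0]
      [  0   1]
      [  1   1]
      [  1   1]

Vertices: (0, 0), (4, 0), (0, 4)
(4, 0) with z = -8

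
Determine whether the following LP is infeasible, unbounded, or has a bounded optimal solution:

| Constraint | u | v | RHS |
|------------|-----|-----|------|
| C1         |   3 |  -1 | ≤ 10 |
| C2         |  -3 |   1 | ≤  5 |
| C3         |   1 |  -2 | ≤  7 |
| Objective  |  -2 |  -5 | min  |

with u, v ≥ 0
Feasible point: (0, 0) satisfies every constraint, so the LP is feasible.
Direction d = (1, 3): for each constraint row a, a·d ≤ 0 —
  (3)(1) + (-1)(3) = 0 ≤ 0
  (-3)(1) + (1)(3) = 0 ≤ 0
  (1)(1) + (-2)(3) = -5 ≤ 0
and d ≥ 0, so (0, 0) + t·d stays feasible for every t ≥ 0. Along this ray z = -2u - 5v changes by -17 per unit t, so z → −∞.

The LP is unbounded; z can be made arbitrarily small.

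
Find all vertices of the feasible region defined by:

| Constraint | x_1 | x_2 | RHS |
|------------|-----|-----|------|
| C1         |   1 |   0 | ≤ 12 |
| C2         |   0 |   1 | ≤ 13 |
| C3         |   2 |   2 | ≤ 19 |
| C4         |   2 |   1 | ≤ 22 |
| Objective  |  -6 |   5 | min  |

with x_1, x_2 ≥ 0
Each vertex is the intersection of two constraint boundaries that also satisfies all remaining constraints:
  x_1 = 0 and x_2 = 0 → (0, 0)
  2x_1 + 2x_2 = 19 and x_2 = 0 → (9.5, 0)
  2x_1 + 2x_2 = 19 and x_1 = 0 → (0, 9.5)

Vertices: (0, 0), (9.5, 0), (0, 9.5)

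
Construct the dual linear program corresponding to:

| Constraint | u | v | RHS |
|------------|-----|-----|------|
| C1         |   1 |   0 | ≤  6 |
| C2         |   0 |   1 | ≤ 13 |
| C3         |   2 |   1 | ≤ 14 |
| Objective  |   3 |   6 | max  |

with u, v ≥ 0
Minimize: z = 6y1 + 13y2 + 14y3

Subject to:
  C1: -y1 - 2y3 ≤ -3
  C2: -y2 - y3 ≤ -6
  y1, y2, y3 ≥ 0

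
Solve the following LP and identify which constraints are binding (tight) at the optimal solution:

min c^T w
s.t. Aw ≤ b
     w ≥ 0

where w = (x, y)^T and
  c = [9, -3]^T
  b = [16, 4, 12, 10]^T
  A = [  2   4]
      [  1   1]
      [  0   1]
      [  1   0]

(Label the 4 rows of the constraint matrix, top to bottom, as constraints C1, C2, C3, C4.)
Optimal: x = 0, y = 4
Slack at optimum:
  C1: slack = 0 (binding)
  C2: slack = 0 (binding)
  C3: slack = 8
  C4: slack = 10
  x ≥ 0: x = 0 (binding)
  y ≥ 0: y = 4
Binding constraints: C1, C2, x ≥ 0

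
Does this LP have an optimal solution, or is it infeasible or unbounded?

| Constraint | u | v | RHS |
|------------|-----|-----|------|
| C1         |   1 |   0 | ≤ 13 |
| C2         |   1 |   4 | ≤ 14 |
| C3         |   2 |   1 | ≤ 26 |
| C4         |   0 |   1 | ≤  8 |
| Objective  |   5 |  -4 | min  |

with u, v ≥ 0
The point (0, 3.5) satisfies every constraint, so the LP is feasible; the constraints give u ≤ 13 and v ≤ 8, which with u, v ≥ 0 keep the feasible region inside a bounded box. A feasible, bounded LP attains a finite optimum at a vertex.

Bounded optimum: z* = -14 at (0, 3.5).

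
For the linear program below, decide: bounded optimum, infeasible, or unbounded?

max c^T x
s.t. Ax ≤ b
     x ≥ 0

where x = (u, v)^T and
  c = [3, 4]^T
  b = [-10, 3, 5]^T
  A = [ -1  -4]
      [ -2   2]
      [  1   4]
One constraint requires u + 4v ≤ 5, while the constraint -u - 4v ≤ -10 is equivalent to u + 4v ≥ 10. Together they would need 10 ≤ u + 4v ≤ 5, which is impossible since 10 > 5. No point satisfies all constraints.

The feasible region is empty; the LP is infeasible.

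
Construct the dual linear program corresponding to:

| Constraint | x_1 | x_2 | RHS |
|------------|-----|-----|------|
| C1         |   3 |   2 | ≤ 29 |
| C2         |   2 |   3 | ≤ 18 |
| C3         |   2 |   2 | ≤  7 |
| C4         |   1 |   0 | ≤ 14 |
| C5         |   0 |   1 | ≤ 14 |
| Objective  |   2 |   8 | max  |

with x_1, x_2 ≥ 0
Minimize: z = 29y1 + 18y2 + 7y3 + 14y4 + 14y5

Subject to:
  C1: -3y1 - 2y2 - 2y3 - y4 ≤ -2
  C2: -2y1 - 3y2 - 2y3 - y5 ≤ -8
  y1, y2, y3, y4, y5 ≥ 0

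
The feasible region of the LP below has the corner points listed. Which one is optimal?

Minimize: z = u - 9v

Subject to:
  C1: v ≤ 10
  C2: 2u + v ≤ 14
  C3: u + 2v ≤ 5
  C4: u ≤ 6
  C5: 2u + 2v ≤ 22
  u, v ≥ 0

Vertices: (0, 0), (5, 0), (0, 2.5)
Evaluating z = u - 9v at each vertex:
  (0, 0): z = 0
  (5, 0): z = 5
  (0, 2.5): z = -22.5

The smallest value is z = -22.5, attained at (0, 2.5).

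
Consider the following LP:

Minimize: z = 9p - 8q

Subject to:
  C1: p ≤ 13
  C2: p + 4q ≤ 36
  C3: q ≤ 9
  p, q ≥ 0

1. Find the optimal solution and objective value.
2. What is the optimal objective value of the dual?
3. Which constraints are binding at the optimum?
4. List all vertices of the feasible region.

1. p = 0, q = 9, z = -72
2. -72 (by strong duality, equal to the primal optimum)
3. C2, C3, p ≥ 0
4. (0, 0), (13, 0), (13, 5.75), (0, 9)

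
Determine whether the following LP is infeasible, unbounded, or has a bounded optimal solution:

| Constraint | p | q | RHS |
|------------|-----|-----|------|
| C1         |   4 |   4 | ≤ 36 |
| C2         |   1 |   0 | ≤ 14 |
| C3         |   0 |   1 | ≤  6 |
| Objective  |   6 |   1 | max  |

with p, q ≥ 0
The point (9, 0) satisfies every constraint, so the LP is feasible; the constraints give p ≤ 14 and q ≤ 6, which with p, q ≥ 0 keep the feasible region inside a bounded box. A feasible, bounded LP attains a finite optimum at a vertex.

Feasible with finite optimum z* = 54 at (9, 0).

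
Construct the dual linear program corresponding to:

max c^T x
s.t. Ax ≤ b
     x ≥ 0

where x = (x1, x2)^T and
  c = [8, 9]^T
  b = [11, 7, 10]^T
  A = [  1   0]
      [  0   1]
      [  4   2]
Minimize: z = 11y1 + 7y2 + 10y3

Subject to:
  C1: -y1 - 4y3 ≤ -8
  C2: -y2 - 2y3 ≤ -9
  y1, y2, y3 ≥ 0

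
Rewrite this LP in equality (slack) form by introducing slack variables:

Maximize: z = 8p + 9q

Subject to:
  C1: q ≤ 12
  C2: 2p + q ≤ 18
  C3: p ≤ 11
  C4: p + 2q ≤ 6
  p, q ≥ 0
max z = 8p + 9q

s.t.
  q + s1 = 12
  2p + q + s2 = 18
  p + s3 = 11
  p + 2q + s4 = 6
  p, q, s1, s2, s3, s4 ≥ 0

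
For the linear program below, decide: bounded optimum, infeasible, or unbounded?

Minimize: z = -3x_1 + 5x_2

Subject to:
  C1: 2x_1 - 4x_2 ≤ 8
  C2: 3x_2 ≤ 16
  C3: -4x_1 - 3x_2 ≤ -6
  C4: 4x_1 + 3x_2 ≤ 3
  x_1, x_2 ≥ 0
C4 requires 4x_1 + 3x_2 ≤ 3, while C3 (-4x_1 - 3x_2 ≤ -6) is equivalent to 4x_1 + 3x_2 ≥ 6. Together they would need 6 ≤ 4x_1 + 3x_2 ≤ 3, which is impossible since 6 > 3. No point satisfies all constraints.

Infeasible — the constraint set is empty.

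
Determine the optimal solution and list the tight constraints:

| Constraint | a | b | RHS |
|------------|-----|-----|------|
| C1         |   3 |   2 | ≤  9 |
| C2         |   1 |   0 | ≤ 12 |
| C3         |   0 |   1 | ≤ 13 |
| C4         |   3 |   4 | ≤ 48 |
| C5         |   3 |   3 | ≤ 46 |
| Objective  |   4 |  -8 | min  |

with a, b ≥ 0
Optimal: a = 0, b = 4.5
Slack at optimum:
  C1: slack = 0 (binding)
  C2: slack = 12
  C3: slack = 8.5
  C4: slack = 30
  C5: slack = 32.5
  a ≥ 0: a = 0 (binding)
  b ≥ 0: b = 4.5
Binding constraints: C1, a ≥ 0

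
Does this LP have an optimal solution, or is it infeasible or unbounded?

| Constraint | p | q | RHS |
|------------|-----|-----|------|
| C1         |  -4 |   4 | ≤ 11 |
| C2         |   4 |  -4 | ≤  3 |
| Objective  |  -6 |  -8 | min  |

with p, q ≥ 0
Feasible point: (0, 0) satisfies every constraint, so the LP is feasible.
Direction d = (1, 1): for each constraint row a, a·d ≤ 0 —
  (-4)(1) + (4)(1) = 0 ≤ 0
  (4)(1) + (-4)(1) = 0 ≤ 0
and d ≥ 0, so (0, 0) + t·d stays feasible for every t ≥ 0. Along this ray z = -6p - 8q changes by -14 per unit t, so z → −∞.

Unbounded — the objective can decrease without bound over the feasible region.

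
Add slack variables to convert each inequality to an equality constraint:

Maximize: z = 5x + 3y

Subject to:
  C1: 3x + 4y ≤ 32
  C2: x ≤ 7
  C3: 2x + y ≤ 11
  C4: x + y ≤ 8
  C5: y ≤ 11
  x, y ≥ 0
max z = 5x + 3y

s.t.
  3x + 4y + s1 = 32
  x + s2 = 7
  2x + y + s3 = 11
  x + y + s4 = 8
  y + s5 = 11
  x, y, s1, s2, s3, s4, s5 ≥ 0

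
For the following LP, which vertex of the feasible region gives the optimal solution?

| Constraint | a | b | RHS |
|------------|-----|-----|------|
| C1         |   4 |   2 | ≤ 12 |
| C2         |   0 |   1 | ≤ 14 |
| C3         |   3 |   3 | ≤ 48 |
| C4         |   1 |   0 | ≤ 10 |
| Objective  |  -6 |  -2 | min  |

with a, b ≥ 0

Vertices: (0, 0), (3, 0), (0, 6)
Evaluating z = -6a - 2b at each vertex:
  (0, 0): z = 0
  (3, 0): z = -18
  (0, 6): z = -12

The smallest value is z = -18, attained at (3, 0).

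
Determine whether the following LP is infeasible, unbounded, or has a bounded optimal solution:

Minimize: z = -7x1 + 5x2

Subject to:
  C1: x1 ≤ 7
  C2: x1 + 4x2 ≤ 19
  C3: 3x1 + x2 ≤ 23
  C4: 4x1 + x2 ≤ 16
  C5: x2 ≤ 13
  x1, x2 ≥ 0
The point (4, 0) satisfies every constraint, so the LP is feasible; the constraints give x1 ≤ 7 and x2 ≤ 13, which with x1, x2 ≥ 0 keep the feasible region inside a bounded box. A feasible, bounded LP attains a finite optimum at a vertex.

Bounded optimum: z* = -28 at (4, 0).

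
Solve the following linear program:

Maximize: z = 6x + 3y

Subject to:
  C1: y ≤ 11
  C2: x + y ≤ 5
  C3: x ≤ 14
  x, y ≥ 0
x = 5, y = 0, z = 30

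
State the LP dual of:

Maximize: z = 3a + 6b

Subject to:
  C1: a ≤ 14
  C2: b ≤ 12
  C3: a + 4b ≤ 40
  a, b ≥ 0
Minimize: z = 14y1 + 12y2 + 40y3

Subject to:
  C1: -y1 - y3 ≤ -3
  C2: -y2 - 4y3 ≤ -6
  y1, y2, y3 ≥ 0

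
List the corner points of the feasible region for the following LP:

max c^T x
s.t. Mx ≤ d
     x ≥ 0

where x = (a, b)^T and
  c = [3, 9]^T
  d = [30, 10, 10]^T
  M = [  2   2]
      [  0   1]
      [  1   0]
Each vertex is the intersection of two constraint boundaries that also satisfies all remaining constraints:
  a = 0 and b = 0 → (0, 0)
  a = 10 and b = 0 → (10, 0)
  2a + 2b = 30 and a = 10 → (10, 5)
  2a + 2b = 30 and b = 10 → (5, 10)
  b = 10 and a = 0 → (0, 10)

Vertices: (0, 0), (10, 0), (10, 5), (5, 10), (0, 10)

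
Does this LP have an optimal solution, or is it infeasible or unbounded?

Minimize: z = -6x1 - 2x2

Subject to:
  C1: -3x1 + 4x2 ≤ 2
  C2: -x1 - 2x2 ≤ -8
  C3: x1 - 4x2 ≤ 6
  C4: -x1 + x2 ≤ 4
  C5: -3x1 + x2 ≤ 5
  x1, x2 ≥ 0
Feasible point: (4, 2) satisfies every constraint, so the LP is feasible.
Direction d = (4, 3): for each constraint row a, a·d ≤ 0 —
  (-3)(4) + (4)(3) = 0 ≤ 0
  (-1)(4) + (-2)(3) = -10 ≤ 0
  (1)(4) + (-4)(3) = -8 ≤ 0
  (-1)(4) + (1)(3) = -1 ≤ 0
  (-3)(4) + (1)(3) = -9 ≤ 0
and d ≥ 0, so (4, 2) + t·d stays feasible for every t ≥ 0. Along this ray z = -6x1 - 2x2 changes by -30 per unit t, so z → −∞.

The LP is unbounded; z can be made arbitrarily small.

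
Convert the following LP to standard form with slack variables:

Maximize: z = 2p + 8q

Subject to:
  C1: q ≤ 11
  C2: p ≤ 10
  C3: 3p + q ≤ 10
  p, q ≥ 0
max z = 2p + 8q

s.t.
  q + s1 = 11
  p + s2 = 10
  3p + q + s3 = 10
  p, q, s1, s2, s3 ≥ 0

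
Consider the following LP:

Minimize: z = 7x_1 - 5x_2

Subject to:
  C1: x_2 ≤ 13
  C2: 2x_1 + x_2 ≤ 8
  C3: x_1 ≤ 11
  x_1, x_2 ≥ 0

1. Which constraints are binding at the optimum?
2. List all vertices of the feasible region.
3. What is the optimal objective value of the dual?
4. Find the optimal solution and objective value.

1. C2, x_1 ≥ 0
2. (0, 0), (4, 0), (0, 8)
3. -40 (by strong duality, equal to the primal optimum)
4. x_1 = 0, x_2 = 8, z = -40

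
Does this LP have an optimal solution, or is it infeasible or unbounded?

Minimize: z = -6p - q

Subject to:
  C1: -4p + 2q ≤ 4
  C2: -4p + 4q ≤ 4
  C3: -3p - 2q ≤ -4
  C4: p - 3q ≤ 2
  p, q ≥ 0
Feasible point: (1, 1) satisfies every constraint, so the LP is feasible.
Direction d = (1, 1): for each constraint row a, a·d ≤ 0 —
  (-4)(1) + (2)(1) = -2 ≤ 0
  (-4)(1) + (4)(1) = 0 ≤ 0
  (-3)(1) + (-2)(1) = -5 ≤ 0
  (1)(1) + (-3)(1) = -2 ≤ 0
and d ≥ 0, so (1, 1) + t·d stays feasible for every t ≥ 0. Along this ray z = -6p - q changes by -7 per unit t, so z → −∞.

Unbounded: there is a feasible ray along which z → −∞.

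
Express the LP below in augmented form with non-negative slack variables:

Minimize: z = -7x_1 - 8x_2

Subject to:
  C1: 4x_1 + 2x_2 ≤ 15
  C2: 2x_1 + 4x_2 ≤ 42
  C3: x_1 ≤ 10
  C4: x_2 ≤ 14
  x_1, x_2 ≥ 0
min z = -7x_1 - 8x_2

s.t.
  4x_1 + 2x_2 + s1 = 15
  2x_1 + 4x_2 + s2 = 42
  x_1 + s3 = 10
  x_2 + s4 = 14
  x_1, x_2, s1, s2, s3, s4 ≥ 0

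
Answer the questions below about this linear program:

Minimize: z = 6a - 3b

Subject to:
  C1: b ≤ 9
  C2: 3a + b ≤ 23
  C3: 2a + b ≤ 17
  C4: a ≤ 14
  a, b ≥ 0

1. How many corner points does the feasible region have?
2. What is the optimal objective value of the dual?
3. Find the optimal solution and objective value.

1. 5
2. -27 (by strong duality, equal to the primal optimum)
3. a = 0, b = 9, z = -27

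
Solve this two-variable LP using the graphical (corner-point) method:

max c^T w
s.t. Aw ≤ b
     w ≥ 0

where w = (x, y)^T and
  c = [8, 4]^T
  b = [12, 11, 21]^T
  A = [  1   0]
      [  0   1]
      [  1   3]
Each vertex is the intersection of two constraint boundaries that also satisfies all remaining constraints:
  x = 0 and y = 0 → (0, 0)
  x = 12 and y = 0 → (12, 0)
  x = 12 and x + 3y = 21 → (12, 3)
  x + 3y = 21 and x = 0 → (0, 7)

Evaluating z = 8x + 4y at each vertex:
  (0, 0): z = 0
  (12, 0): z = 96
  (12, 3): z = 108
  (0, 7): z = 28

The maximum is at (12, 3) with z = 108.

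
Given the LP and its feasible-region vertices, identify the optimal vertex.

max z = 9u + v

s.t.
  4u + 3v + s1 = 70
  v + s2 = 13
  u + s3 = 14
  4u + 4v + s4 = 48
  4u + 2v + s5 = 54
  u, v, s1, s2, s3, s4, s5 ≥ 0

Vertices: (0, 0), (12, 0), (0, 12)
Evaluating z = 9u + v at each vertex:
  (0, 0): z = 0
  (12, 0): z = 108
  (0, 12): z = 12

The largest value is z = 108, attained at (12, 0).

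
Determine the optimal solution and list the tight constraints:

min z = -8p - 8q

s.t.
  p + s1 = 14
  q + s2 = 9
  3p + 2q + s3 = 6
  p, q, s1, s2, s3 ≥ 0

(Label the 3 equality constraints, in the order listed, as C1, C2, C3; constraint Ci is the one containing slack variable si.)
Optimal: p = 0, q = 3
Binding: C3, p ≥ 0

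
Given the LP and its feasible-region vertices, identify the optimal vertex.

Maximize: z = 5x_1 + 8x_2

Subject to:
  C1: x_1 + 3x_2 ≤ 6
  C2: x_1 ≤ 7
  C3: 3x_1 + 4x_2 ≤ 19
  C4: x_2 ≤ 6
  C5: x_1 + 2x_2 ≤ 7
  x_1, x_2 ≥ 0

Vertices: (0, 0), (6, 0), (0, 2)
(6, 0) with z = 30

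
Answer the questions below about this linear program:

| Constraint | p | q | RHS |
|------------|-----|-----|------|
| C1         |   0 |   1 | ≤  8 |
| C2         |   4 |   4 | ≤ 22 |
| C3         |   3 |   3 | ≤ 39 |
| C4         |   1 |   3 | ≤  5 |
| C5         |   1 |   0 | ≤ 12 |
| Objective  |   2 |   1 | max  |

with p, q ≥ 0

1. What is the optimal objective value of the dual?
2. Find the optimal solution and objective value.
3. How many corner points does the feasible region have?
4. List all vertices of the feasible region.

1. 10 (by strong duality, equal to the primal optimum)
2. p = 5, q = 0, z = 10
3. 3
4. (0, 0), (5, 0), (0, 1.667)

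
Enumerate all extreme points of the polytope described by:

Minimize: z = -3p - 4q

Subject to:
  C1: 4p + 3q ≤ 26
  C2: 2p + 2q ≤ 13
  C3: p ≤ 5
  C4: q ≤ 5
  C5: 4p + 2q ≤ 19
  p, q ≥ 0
Each vertex is the intersection of two constraint boundaries that also satisfies all remaining constraints:
  p = 0 and q = 0 → (0, 0)
  4p + 2q = 19 and q = 0 → (4.75, 0)
  2p + 2q = 13 and 4p + 2q = 19 → (3, 3.5)
  2p + 2q = 13 and q = 5 → (1.5, 5)
  q = 5 and p = 0 → (0, 5)

Vertices: (0, 0), (4.75, 0), (3, 3.5), (1.5, 5), (0, 5)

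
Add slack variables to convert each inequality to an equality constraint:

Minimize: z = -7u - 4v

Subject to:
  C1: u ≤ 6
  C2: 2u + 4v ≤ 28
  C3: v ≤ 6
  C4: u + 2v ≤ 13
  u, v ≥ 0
min z = -7u - 4v

s.t.
  u + s1 = 6
  2u + 4v + s2 = 28
  v + s3 = 6
  u + 2v + s4 = 13
  u, v, s1, s2, s3, s4 ≥ 0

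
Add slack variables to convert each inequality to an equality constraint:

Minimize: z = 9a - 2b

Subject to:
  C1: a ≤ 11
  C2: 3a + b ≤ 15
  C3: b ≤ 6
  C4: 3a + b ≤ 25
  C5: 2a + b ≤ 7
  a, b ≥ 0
min z = 9a - 2b

s.t.
  a + s1 = 11
  3a + b + s2 = 15
  b + s3 = 6
  3a + b + s4 = 25
  2a + b + s5 = 7
  a, b, s1, s2, s3, s4, s5 ≥ 0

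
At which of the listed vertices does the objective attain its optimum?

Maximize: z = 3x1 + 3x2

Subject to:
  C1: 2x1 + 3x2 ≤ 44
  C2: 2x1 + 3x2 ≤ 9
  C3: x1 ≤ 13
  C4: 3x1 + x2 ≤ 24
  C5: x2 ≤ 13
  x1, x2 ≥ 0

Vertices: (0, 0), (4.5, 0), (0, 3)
(4.5, 0) with z = 13.5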